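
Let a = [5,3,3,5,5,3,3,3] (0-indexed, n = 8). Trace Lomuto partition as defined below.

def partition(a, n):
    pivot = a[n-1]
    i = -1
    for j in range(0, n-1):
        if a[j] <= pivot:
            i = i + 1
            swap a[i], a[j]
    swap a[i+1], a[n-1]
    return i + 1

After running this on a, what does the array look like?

[3,3,3,3,3,5,5,5]

pivot = a[7] = 3; i = -1
j=0: a[0]=5 > 3 → no swap
j=1: a[1]=3 ≤ 3 → i=0, swap a[0],a[1] → [3,5,3,5,5,3,3,3]
j=2: a[2]=3 ≤ 3 → i=1, swap a[1],a[2] → [3,3,5,5,5,3,3,3]
j=3: a[3]=5 > 3 → no swap
j=4: a[4]=5 > 3 → no swap
j=5: a[5]=3 ≤ 3 → i=2, swap a[2],a[5] → [3,3,3,5,5,5,3,3]
j=6: a[6]=3 ≤ 3 → i=3, swap a[3],a[6] → [3,3,3,3,5,5,5,3]
final swap a[4],a[7] → [3,3,3,3,3,5,5,5]; return 4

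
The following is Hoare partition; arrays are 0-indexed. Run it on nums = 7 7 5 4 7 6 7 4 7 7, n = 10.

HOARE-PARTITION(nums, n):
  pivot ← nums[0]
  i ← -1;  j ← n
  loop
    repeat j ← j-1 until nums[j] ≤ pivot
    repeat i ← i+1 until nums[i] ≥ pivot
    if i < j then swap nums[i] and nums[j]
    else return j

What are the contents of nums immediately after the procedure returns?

7 7 5 4 4 6 7 7 7 7

pivot=7
j stops at 9 (7), i stops at 0 (7); swap ⇒ 7 7 5 4 7 6 7 4 7 7
j stops at 8 (7), i stops at 1 (7); swap ⇒ 7 7 5 4 7 6 7 4 7 7
j stops at 7 (4), i stops at 4 (7); swap ⇒ 7 7 5 4 4 6 7 7 7 7
j stops at 6, i stops at 6; i≥j ⇒ return 6. nums=7 7 5 4 4 6 7 7 7 7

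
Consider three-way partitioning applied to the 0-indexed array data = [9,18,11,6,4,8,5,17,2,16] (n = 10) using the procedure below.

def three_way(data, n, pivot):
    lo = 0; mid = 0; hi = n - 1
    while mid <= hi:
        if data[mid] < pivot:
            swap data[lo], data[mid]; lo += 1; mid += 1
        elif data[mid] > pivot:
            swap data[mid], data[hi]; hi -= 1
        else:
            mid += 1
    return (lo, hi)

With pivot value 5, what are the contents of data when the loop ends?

lo=0 mid=0 hi=9
9>5: swap(0,9), hi=8 ⇒ [16,18,11,6,4,8,5,17,2,9]
16>5: swap(0,8), hi=7 ⇒ [2,18,11,6,4,8,5,17,16,9]
2<5: swap(0,0), lo=1 mid=1 ⇒ [2,18,11,6,4,8,5,17,16,9]
18>5: swap(1,7), hi=6 ⇒ [2,17,11,6,4,8,5,18,16,9]
17>5: swap(1,6), hi=5 ⇒ [2,5,11,6,4,8,17,18,16,9]
5=5: mid=2
11>5: swap(2,5), hi=4 ⇒ [2,5,8,6,4,11,17,18,16,9]
8>5: swap(2,4), hi=3 ⇒ [2,5,4,6,8,11,17,18,16,9]
4<5: swap(1,2), lo=2 mid=3 ⇒ [2,4,5,6,8,11,17,18,16,9]
6>5: swap(3,3), hi=2 ⇒ [2,4,5,6,8,11,17,18,16,9]
done. lo=2 hi=2; data=[2,4,5,6,8,11,17,18,16,9]

[2,4,5,6,8,11,17,18,16,9]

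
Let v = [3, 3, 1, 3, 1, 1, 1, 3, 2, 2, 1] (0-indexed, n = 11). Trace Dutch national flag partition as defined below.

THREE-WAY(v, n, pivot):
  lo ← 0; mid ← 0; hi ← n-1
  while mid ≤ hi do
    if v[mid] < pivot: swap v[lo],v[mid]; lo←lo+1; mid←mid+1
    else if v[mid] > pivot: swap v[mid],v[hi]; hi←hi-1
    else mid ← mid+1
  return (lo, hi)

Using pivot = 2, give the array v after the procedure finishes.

[1, 1, 1, 1, 1, 2, 2, 3, 3, 3, 3]

lo=0 mid=0 hi=10
3>2: swap(0,10), hi=9 ⇒ [1, 3, 1, 3, 1, 1, 1, 3, 2, 2, 3]
1<2: swap(0,0), lo=1 mid=1 ⇒ [1, 3, 1, 3, 1, 1, 1, 3, 2, 2, 3]
3>2: swap(1,9), hi=8 ⇒ [1, 2, 1, 3, 1, 1, 1, 3, 2, 3, 3]
2=2: mid=2
1<2: swap(1,2), lo=2 mid=3 ⇒ [1, 1, 2, 3, 1, 1, 1, 3, 2, 3, 3]
3>2: swap(3,8), hi=7 ⇒ [1, 1, 2, 2, 1, 1, 1, 3, 3, 3, 3]
2=2: mid=4
1<2: swap(2,4), lo=3 mid=5 ⇒ [1, 1, 1, 2, 2, 1, 1, 3, 3, 3, 3]
1<2: swap(3,5), lo=4 mid=6 ⇒ [1, 1, 1, 1, 2, 2, 1, 3, 3, 3, 3]
1<2: swap(4,6), lo=5 mid=7 ⇒ [1, 1, 1, 1, 1, 2, 2, 3, 3, 3, 3]
3>2: swap(7,7), hi=6 ⇒ [1, 1, 1, 1, 1, 2, 2, 3, 3, 3, 3]
done. lo=5 hi=6; v=[1, 1, 1, 1, 1, 2, 2, 3, 3, 3, 3]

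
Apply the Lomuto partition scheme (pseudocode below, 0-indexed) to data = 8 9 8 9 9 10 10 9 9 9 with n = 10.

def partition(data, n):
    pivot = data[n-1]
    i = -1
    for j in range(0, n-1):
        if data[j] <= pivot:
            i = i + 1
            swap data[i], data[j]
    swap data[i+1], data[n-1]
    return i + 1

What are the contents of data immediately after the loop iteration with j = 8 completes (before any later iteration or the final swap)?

pivot = data[9] = 9; i = -1
j=0: data[0]=8 ≤ 9 → i=0, swap data[0],data[0] (no change) → 8 9 8 9 9 10 10 9 9 9
j=1: data[1]=9 ≤ 9 → i=1, swap data[1],data[1] (no change) → 8 9 8 9 9 10 10 9 9 9
j=2: data[2]=8 ≤ 9 → i=2, swap data[2],data[2] (no change) → 8 9 8 9 9 10 10 9 9 9
j=3: data[3]=9 ≤ 9 → i=3, swap data[3],data[3] (no change) → 8 9 8 9 9 10 10 9 9 9
j=4: data[4]=9 ≤ 9 → i=4, swap data[4],data[4] (no change) → 8 9 8 9 9 10 10 9 9 9
j=5: data[5]=10 > 9 → no swap
j=6: data[6]=10 > 9 → no swap
j=7: data[7]=9 ≤ 9 → i=5, swap data[5],data[7] → 8 9 8 9 9 9 10 10 9 9
j=8: data[8]=9 ≤ 9 → i=6, swap data[6],data[8] → 8 9 8 9 9 9 9 10 10 9
(after j=8) data = 8 9 8 9 9 9 9 10 10 9

8 9 8 9 9 9 9 10 10 9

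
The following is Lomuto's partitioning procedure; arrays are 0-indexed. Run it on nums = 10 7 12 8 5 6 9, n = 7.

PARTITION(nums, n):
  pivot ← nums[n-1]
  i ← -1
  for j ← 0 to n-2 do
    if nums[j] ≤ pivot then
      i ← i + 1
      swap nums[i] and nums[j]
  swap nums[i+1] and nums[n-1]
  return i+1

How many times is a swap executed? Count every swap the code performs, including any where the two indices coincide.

pivot=9, i=-1
j=0: 10>9, skip
j=1: 7≤9, i=0, swap(0,1) ⇒ 7 10 12 8 5 6 9
j=2: 12>9, skip
j=3: 8≤9, i=1, swap(1,3) ⇒ 7 8 12 10 5 6 9
j=4: 5≤9, i=2, swap(2,4) ⇒ 7 8 5 10 12 6 9
j=5: 6≤9, i=3, swap(3,5) ⇒ 7 8 5 6 12 10 9
swap(4,6) ⇒ 7 8 5 6 9 10 12; return 4

5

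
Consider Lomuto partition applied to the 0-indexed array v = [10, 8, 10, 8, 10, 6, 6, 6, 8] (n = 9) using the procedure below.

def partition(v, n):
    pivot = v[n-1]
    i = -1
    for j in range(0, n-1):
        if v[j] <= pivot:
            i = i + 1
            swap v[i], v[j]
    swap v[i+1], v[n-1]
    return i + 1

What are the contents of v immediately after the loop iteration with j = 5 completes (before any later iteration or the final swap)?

[8, 8, 6, 10, 10, 10, 6, 6, 8]

pivot = v[8] = 8; i = -1
j=0: v[0]=10 > 8 → no swap
j=1: v[1]=8 ≤ 8 → i=0, swap v[0],v[1] → [8, 10, 10, 8, 10, 6, 6, 6, 8]
j=2: v[2]=10 > 8 → no swap
j=3: v[3]=8 ≤ 8 → i=1, swap v[1],v[3] → [8, 8, 10, 10, 10, 6, 6, 6, 8]
j=4: v[4]=10 > 8 → no swap
j=5: v[5]=6 ≤ 8 → i=2, swap v[2],v[5] → [8, 8, 6, 10, 10, 10, 6, 6, 8]
(after j=5) v = [8, 8, 6, 10, 10, 10, 6, 6, 8]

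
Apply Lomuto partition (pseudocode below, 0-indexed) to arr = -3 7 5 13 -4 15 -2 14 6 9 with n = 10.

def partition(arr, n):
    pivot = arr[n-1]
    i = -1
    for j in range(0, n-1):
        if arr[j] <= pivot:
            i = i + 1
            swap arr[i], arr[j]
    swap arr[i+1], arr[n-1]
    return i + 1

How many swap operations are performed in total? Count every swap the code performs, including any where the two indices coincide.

7

pivot=9, i=-1
j=0: -3≤9, i=0, swap(0,0) ⇒ -3 7 5 13 -4 15 -2 14 6 9
j=1: 7≤9, i=1, swap(1,1) ⇒ -3 7 5 13 -4 15 -2 14 6 9
j=2: 5≤9, i=2, swap(2,2) ⇒ -3 7 5 13 -4 15 -2 14 6 9
j=3: 13>9, skip
j=4: -4≤9, i=3, swap(3,4) ⇒ -3 7 5 -4 13 15 -2 14 6 9
j=5: 15>9, skip
j=6: -2≤9, i=4, swap(4,6) ⇒ -3 7 5 -4 -2 15 13 14 6 9
j=7: 14>9, skip
j=8: 6≤9, i=5, swap(5,8) ⇒ -3 7 5 -4 -2 6 13 14 15 9
swap(6,9) ⇒ -3 7 5 -4 -2 6 9 14 15 13; return 6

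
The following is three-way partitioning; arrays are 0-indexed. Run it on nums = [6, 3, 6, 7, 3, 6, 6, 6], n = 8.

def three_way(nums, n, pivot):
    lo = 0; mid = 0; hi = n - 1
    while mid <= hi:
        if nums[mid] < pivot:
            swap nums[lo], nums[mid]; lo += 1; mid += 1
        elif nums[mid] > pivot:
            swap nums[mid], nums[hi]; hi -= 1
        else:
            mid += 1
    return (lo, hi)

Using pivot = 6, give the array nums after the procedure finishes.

[3, 3, 6, 6, 6, 6, 6, 7]

lo=0 mid=0 hi=7
6=6: mid=1
3<6: swap(0,1), lo=1 mid=2 ⇒ [3, 6, 6, 7, 3, 6, 6, 6]
6=6: mid=3
7>6: swap(3,7), hi=6 ⇒ [3, 6, 6, 6, 3, 6, 6, 7]
6=6: mid=4
3<6: swap(1,4), lo=2 mid=5 ⇒ [3, 3, 6, 6, 6, 6, 6, 7]
6=6: mid=6
6=6: mid=7
done. lo=2 hi=6; nums=[3, 3, 6, 6, 6, 6, 6, 7]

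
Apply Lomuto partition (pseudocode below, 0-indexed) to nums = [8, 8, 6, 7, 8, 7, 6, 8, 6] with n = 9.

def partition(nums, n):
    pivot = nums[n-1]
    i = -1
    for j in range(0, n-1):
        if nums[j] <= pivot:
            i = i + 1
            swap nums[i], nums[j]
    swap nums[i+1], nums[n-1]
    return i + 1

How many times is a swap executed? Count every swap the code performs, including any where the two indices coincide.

pivot = nums[8] = 6; i = -1
j=0: nums[0]=8 > 6 → no swap
j=1: nums[1]=8 > 6 → no swap
j=2: nums[2]=6 ≤ 6 → i=0, swap nums[0],nums[2] → [6, 8, 8, 7, 8, 7, 6, 8, 6]
j=3: nums[3]=7 > 6 → no swap
j=4: nums[4]=8 > 6 → no swap
j=5: nums[5]=7 > 6 → no swap
j=6: nums[6]=6 ≤ 6 → i=1, swap nums[1],nums[6] → [6, 6, 8, 7, 8, 7, 8, 8, 6]
j=7: nums[7]=8 > 6 → no swap
final swap nums[2],nums[8] → [6, 6, 6, 7, 8, 7, 8, 8, 8]; return 2

3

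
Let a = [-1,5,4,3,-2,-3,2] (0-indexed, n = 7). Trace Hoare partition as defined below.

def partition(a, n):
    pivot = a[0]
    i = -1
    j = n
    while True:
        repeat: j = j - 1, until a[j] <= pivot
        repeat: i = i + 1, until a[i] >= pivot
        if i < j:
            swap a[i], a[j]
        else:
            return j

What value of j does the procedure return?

pivot=-1
j stops at 5 (-3), i stops at 0 (-1); swap ⇒ [-3,5,4,3,-2,-1,2]
j stops at 4 (-2), i stops at 1 (5); swap ⇒ [-3,-2,4,3,5,-1,2]
j stops at 1, i stops at 2; i≥j ⇒ return 1. a=[-3,-2,4,3,5,-1,2]

1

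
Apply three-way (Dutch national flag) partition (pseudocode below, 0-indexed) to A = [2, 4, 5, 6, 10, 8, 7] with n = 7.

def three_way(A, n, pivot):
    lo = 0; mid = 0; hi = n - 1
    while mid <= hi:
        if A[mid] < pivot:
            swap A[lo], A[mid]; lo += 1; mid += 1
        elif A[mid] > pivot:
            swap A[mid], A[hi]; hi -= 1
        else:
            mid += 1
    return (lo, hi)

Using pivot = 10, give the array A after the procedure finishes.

[2, 4, 5, 6, 8, 7, 10]

lo=0 mid=0 hi=6
2<10: swap(0,0), lo=1 mid=1 ⇒ [2, 4, 5, 6, 10, 8, 7]
4<10: swap(1,1), lo=2 mid=2 ⇒ [2, 4, 5, 6, 10, 8, 7]
5<10: swap(2,2), lo=3 mid=3 ⇒ [2, 4, 5, 6, 10, 8, 7]
6<10: swap(3,3), lo=4 mid=4 ⇒ [2, 4, 5, 6, 10, 8, 7]
10=10: mid=5
8<10: swap(4,5), lo=5 mid=6 ⇒ [2, 4, 5, 6, 8, 10, 7]
7<10: swap(5,6), lo=6 mid=7 ⇒ [2, 4, 5, 6, 8, 7, 10]
done. lo=6 hi=6; A=[2, 4, 5, 6, 8, 7, 10]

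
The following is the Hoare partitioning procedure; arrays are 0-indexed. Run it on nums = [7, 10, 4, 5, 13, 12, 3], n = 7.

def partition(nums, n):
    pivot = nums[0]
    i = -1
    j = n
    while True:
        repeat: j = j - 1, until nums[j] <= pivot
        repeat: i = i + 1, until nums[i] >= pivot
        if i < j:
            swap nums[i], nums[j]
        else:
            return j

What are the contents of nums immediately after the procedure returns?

[3, 5, 4, 10, 13, 12, 7]

pivot=7
j stops at 6 (3), i stops at 0 (7); swap ⇒ [3, 10, 4, 5, 13, 12, 7]
j stops at 3 (5), i stops at 1 (10); swap ⇒ [3, 5, 4, 10, 13, 12, 7]
j stops at 2, i stops at 3; i≥j ⇒ return 2. nums=[3, 5, 4, 10, 13, 12, 7]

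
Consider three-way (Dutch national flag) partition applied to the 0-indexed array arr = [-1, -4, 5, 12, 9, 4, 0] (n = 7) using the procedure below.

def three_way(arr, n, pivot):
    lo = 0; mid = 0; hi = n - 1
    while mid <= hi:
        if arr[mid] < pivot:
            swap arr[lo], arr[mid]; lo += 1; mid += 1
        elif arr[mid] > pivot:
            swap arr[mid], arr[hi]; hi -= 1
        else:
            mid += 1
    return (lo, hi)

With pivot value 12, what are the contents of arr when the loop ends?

lo=0 mid=0 hi=6
-1<12: swap(0,0), lo=1 mid=1 ⇒ [-1, -4, 5, 12, 9, 4, 0]
-4<12: swap(1,1), lo=2 mid=2 ⇒ [-1, -4, 5, 12, 9, 4, 0]
5<12: swap(2,2), lo=3 mid=3 ⇒ [-1, -4, 5, 12, 9, 4, 0]
12=12: mid=4
9<12: swap(3,4), lo=4 mid=5 ⇒ [-1, -4, 5, 9, 12, 4, 0]
4<12: swap(4,5), lo=5 mid=6 ⇒ [-1, -4, 5, 9, 4, 12, 0]
0<12: swap(5,6), lo=6 mid=7 ⇒ [-1, -4, 5, 9, 4, 0, 12]
done. lo=6 hi=6; arr=[-1, -4, 5, 9, 4, 0, 12]

[-1, -4, 5, 9, 4, 0, 12]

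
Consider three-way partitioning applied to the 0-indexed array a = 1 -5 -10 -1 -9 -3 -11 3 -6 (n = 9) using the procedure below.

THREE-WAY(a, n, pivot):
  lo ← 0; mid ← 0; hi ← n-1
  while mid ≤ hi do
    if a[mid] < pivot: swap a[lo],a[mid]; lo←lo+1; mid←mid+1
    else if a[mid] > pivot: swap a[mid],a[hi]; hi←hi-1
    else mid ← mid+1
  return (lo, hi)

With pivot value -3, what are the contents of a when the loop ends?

-6 -5 -10 -11 -9 -3 3 -1 1

lo=0 mid=0 hi=8
1>-3: swap(0,8), hi=7 ⇒ -6 -5 -10 -1 -9 -3 -11 3 1
-6<-3: swap(0,0), lo=1 mid=1 ⇒ -6 -5 -10 -1 -9 -3 -11 3 1
-5<-3: swap(1,1), lo=2 mid=2 ⇒ -6 -5 -10 -1 -9 -3 -11 3 1
-10<-3: swap(2,2), lo=3 mid=3 ⇒ -6 -5 -10 -1 -9 -3 -11 3 1
-1>-3: swap(3,7), hi=6 ⇒ -6 -5 -10 3 -9 -3 -11 -1 1
3>-3: swap(3,6), hi=5 ⇒ -6 -5 -10 -11 -9 -3 3 -1 1
-11<-3: swap(3,3), lo=4 mid=4 ⇒ -6 -5 -10 -11 -9 -3 3 -1 1
-9<-3: swap(4,4), lo=5 mid=5 ⇒ -6 -5 -10 -11 -9 -3 3 -1 1
-3=-3: mid=6
done. lo=5 hi=5; a=-6 -5 -10 -11 -9 -3 3 -1 1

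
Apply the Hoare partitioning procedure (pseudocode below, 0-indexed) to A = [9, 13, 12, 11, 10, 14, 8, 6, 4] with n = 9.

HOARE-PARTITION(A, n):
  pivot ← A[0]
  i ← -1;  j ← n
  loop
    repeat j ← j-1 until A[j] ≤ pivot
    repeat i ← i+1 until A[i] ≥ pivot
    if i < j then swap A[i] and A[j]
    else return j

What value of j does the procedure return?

pivot=9
j stops at 8 (4), i stops at 0 (9); swap ⇒ [4, 13, 12, 11, 10, 14, 8, 6, 9]
j stops at 7 (6), i stops at 1 (13); swap ⇒ [4, 6, 12, 11, 10, 14, 8, 13, 9]
j stops at 6 (8), i stops at 2 (12); swap ⇒ [4, 6, 8, 11, 10, 14, 12, 13, 9]
j stops at 2, i stops at 3; i≥j ⇒ return 2. A=[4, 6, 8, 11, 10, 14, 12, 13, 9]

2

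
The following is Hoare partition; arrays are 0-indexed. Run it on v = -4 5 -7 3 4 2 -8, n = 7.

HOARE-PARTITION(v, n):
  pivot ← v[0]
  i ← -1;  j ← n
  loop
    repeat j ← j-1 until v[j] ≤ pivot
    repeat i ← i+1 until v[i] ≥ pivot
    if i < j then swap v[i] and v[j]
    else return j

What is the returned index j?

pivot = v[0] = -4; i = -1, j = 7
j→6 (v[6]=-8≤-4), i→0 (v[0]=-4≥-4); i<j, swap → -8 5 -7 3 4 2 -4
j→2 (v[2]=-7≤-4), i→1 (v[1]=5≥-4); i<j, swap → -8 -7 5 3 4 2 -4
j→1, i→2; i≥j, return j=1. v = -8 -7 5 3 4 2 -4

1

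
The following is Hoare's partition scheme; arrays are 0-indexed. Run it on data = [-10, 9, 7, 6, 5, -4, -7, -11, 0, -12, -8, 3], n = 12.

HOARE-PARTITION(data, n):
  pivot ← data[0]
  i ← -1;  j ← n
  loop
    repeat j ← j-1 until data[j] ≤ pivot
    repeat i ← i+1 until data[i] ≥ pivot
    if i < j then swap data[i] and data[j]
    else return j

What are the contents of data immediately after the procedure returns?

pivot = data[0] = -10; i = -1, j = 12
j→9 (data[9]=-12≤-10), i→0 (data[0]=-10≥-10); i<j, swap → [-12, 9, 7, 6, 5, -4, -7, -11, 0, -10, -8, 3]
j→7 (data[7]=-11≤-10), i→1 (data[1]=9≥-10); i<j, swap → [-12, -11, 7, 6, 5, -4, -7, 9, 0, -10, -8, 3]
j→1, i→2; i≥j, return j=1. data = [-12, -11, 7, 6, 5, -4, -7, 9, 0, -10, -8, 3]

[-12, -11, 7, 6, 5, -4, -7, 9, 0, -10, -8, 3]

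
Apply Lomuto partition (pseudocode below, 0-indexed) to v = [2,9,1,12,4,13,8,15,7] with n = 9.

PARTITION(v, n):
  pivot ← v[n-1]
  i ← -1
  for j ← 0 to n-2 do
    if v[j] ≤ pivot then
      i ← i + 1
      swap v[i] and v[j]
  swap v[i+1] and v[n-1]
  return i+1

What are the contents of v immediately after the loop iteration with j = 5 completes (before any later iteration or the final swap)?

pivot = v[8] = 7; i = -1
j=0: v[0]=2 ≤ 7 → i=0, swap v[0],v[0] (no change) → [2,9,1,12,4,13,8,15,7]
j=1: v[1]=9 > 7 → no swap
j=2: v[2]=1 ≤ 7 → i=1, swap v[1],v[2] → [2,1,9,12,4,13,8,15,7]
j=3: v[3]=12 > 7 → no swap
j=4: v[4]=4 ≤ 7 → i=2, swap v[2],v[4] → [2,1,4,12,9,13,8,15,7]
j=5: v[5]=13 > 7 → no swap
(after j=5) v = [2,1,4,12,9,13,8,15,7]

[2,1,4,12,9,13,8,15,7]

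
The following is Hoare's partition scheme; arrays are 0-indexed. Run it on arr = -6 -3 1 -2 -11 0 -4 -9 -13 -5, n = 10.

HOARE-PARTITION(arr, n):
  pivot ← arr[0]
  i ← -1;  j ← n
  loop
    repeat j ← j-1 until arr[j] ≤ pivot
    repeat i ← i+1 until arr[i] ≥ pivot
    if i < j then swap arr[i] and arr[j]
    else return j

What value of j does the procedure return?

2

pivot=-6
j stops at 8 (-13), i stops at 0 (-6); swap ⇒ -13 -3 1 -2 -11 0 -4 -9 -6 -5
j stops at 7 (-9), i stops at 1 (-3); swap ⇒ -13 -9 1 -2 -11 0 -4 -3 -6 -5
j stops at 4 (-11), i stops at 2 (1); swap ⇒ -13 -9 -11 -2 1 0 -4 -3 -6 -5
j stops at 2, i stops at 3; i≥j ⇒ return 2. arr=-13 -9 -11 -2 1 0 -4 -3 -6 -5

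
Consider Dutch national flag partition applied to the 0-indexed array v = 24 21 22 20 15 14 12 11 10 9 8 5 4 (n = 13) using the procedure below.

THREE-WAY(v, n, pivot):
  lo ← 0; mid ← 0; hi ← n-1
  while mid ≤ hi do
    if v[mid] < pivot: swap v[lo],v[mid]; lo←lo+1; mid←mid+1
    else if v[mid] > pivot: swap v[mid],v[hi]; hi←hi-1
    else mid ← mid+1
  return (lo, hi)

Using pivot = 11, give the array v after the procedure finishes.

pivot = 11; lo=0, mid=0, hi=12
v[mid]=24>11: swap v[0],v[12]; hi=11 → 4 21 22 20 15 14 12 11 10 9 8 5 24
v[mid]=4<11: swap v[0],v[0]; lo=1,mid=1 → 4 21 22 20 15 14 12 11 10 9 8 5 24
v[mid]=21>11: swap v[1],v[11]; hi=10 → 4 5 22 20 15 14 12 11 10 9 8 21 24
v[mid]=5<11: swap v[1],v[1]; lo=2,mid=2 → 4 5 22 20 15 14 12 11 10 9 8 21 24
v[mid]=22>11: swap v[2],v[10]; hi=9 → 4 5 8 20 15 14 12 11 10 9 22 21 24
v[mid]=8<11: swap v[2],v[2]; lo=3,mid=3 → 4 5 8 20 15 14 12 11 10 9 22 21 24
v[mid]=20>11: swap v[3],v[9]; hi=8 → 4 5 8 9 15 14 12 11 10 20 22 21 24
v[mid]=9<11: swap v[3],v[3]; lo=4,mid=4 → 4 5 8 9 15 14 12 11 10 20 22 21 24
v[mid]=15>11: swap v[4],v[8]; hi=7 → 4 5 8 9 10 14 12 11 15 20 22 21 24
v[mid]=10<11: swap v[4],v[4]; lo=5,mid=5 → 4 5 8 9 10 14 12 11 15 20 22 21 24
v[mid]=14>11: swap v[5],v[7]; hi=6 → 4 5 8 9 10 11 12 14 15 20 22 21 24
v[mid]=11=11: mid=6
v[mid]=12>11: swap v[6],v[6]; hi=5 → 4 5 8 9 10 11 12 14 15 20 22 21 24
end: lo=5, hi=5; v = 4 5 8 9 10 11 12 14 15 20 22 21 24

4 5 8 9 10 11 12 14 15 20 22 21 24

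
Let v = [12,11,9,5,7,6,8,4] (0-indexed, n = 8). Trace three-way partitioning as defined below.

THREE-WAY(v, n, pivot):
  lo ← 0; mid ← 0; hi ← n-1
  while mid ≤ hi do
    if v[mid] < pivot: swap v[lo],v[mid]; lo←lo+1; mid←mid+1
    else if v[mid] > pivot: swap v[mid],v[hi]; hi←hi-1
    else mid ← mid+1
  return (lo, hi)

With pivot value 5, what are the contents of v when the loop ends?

pivot = 5; lo=0, mid=0, hi=7
v[mid]=12>5: swap v[0],v[7]; hi=6 → [4,11,9,5,7,6,8,12]
v[mid]=4<5: swap v[0],v[0]; lo=1,mid=1 → [4,11,9,5,7,6,8,12]
v[mid]=11>5: swap v[1],v[6]; hi=5 → [4,8,9,5,7,6,11,12]
v[mid]=8>5: swap v[1],v[5]; hi=4 → [4,6,9,5,7,8,11,12]
v[mid]=6>5: swap v[1],v[4]; hi=3 → [4,7,9,5,6,8,11,12]
v[mid]=7>5: swap v[1],v[3]; hi=2 → [4,5,9,7,6,8,11,12]
v[mid]=5=5: mid=2
v[mid]=9>5: swap v[2],v[2]; hi=1 → [4,5,9,7,6,8,11,12]
end: lo=1, hi=1; v = [4,5,9,7,6,8,11,12]

[4,5,9,7,6,8,11,12]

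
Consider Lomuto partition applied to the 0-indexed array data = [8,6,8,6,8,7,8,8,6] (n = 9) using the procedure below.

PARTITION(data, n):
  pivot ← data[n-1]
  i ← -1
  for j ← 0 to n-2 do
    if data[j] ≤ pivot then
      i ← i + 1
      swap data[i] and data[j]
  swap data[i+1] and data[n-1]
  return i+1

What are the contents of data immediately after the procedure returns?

[6,6,6,8,8,7,8,8,8]

pivot = data[8] = 6; i = -1
j=0: data[0]=8 > 6 → no swap
j=1: data[1]=6 ≤ 6 → i=0, swap data[0],data[1] → [6,8,8,6,8,7,8,8,6]
j=2: data[2]=8 > 6 → no swap
j=3: data[3]=6 ≤ 6 → i=1, swap data[1],data[3] → [6,6,8,8,8,7,8,8,6]
j=4: data[4]=8 > 6 → no swap
j=5: data[5]=7 > 6 → no swap
j=6: data[6]=8 > 6 → no swap
j=7: data[7]=8 > 6 → no swap
final swap data[2],data[8] → [6,6,6,8,8,7,8,8,8]; return 2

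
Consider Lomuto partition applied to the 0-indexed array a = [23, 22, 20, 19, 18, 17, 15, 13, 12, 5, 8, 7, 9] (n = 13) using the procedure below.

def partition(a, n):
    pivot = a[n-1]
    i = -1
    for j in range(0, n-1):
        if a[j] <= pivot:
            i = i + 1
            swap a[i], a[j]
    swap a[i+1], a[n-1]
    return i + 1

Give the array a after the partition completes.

[5, 8, 7, 9, 18, 17, 15, 13, 12, 23, 22, 20, 19]

pivot = a[12] = 9; i = -1
j=0: a[0]=23 > 9 → no swap
j=1: a[1]=22 > 9 → no swap
j=2: a[2]=20 > 9 → no swap
j=3: a[3]=19 > 9 → no swap
j=4: a[4]=18 > 9 → no swap
j=5: a[5]=17 > 9 → no swap
j=6: a[6]=15 > 9 → no swap
j=7: a[7]=13 > 9 → no swap
j=8: a[8]=12 > 9 → no swap
j=9: a[9]=5 ≤ 9 → i=0, swap a[0],a[9] → [5, 22, 20, 19, 18, 17, 15, 13, 12, 23, 8, 7, 9]
j=10: a[10]=8 ≤ 9 → i=1, swap a[1],a[10] → [5, 8, 20, 19, 18, 17, 15, 13, 12, 23, 22, 7, 9]
j=11: a[11]=7 ≤ 9 → i=2, swap a[2],a[11] → [5, 8, 7, 19, 18, 17, 15, 13, 12, 23, 22, 20, 9]
final swap a[3],a[12] → [5, 8, 7, 9, 18, 17, 15, 13, 12, 23, 22, 20, 19]; return 3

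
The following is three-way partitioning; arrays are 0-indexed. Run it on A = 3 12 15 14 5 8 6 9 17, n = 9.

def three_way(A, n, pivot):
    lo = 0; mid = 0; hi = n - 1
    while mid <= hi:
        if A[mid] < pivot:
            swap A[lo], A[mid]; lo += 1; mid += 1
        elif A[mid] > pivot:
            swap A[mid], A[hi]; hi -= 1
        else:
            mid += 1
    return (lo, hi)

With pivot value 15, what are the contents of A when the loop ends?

lo=0 mid=0 hi=8
3<15: swap(0,0), lo=1 mid=1 ⇒ 3 12 15 14 5 8 6 9 17
12<15: swap(1,1), lo=2 mid=2 ⇒ 3 12 15 14 5 8 6 9 17
15=15: mid=3
14<15: swap(2,3), lo=3 mid=4 ⇒ 3 12 14 15 5 8 6 9 17
5<15: swap(3,4), lo=4 mid=5 ⇒ 3 12 14 5 15 8 6 9 17
8<15: swap(4,5), lo=5 mid=6 ⇒ 3 12 14 5 8 15 6 9 17
6<15: swap(5,6), lo=6 mid=7 ⇒ 3 12 14 5 8 6 15 9 17
9<15: swap(6,7), lo=7 mid=8 ⇒ 3 12 14 5 8 6 9 15 17
17>15: swap(8,8), hi=7 ⇒ 3 12 14 5 8 6 9 15 17
done. lo=7 hi=7; A=3 12 14 5 8 6 9 15 17

3 12 14 5 8 6 9 15 17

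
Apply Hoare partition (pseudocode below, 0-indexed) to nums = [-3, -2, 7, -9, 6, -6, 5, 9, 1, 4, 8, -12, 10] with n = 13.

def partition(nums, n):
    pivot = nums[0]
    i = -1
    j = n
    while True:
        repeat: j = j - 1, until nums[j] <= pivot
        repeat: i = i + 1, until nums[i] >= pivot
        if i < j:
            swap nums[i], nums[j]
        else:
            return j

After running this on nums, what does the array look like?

[-12, -6, -9, 7, 6, -2, 5, 9, 1, 4, 8, -3, 10]

pivot = nums[0] = -3; i = -1, j = 13
j→11 (nums[11]=-12≤-3), i→0 (nums[0]=-3≥-3); i<j, swap → [-12, -2, 7, -9, 6, -6, 5, 9, 1, 4, 8, -3, 10]
j→5 (nums[5]=-6≤-3), i→1 (nums[1]=-2≥-3); i<j, swap → [-12, -6, 7, -9, 6, -2, 5, 9, 1, 4, 8, -3, 10]
j→3 (nums[3]=-9≤-3), i→2 (nums[2]=7≥-3); i<j, swap → [-12, -6, -9, 7, 6, -2, 5, 9, 1, 4, 8, -3, 10]
j→2, i→3; i≥j, return j=2. nums = [-12, -6, -9, 7, 6, -2, 5, 9, 1, 4, 8, -3, 10]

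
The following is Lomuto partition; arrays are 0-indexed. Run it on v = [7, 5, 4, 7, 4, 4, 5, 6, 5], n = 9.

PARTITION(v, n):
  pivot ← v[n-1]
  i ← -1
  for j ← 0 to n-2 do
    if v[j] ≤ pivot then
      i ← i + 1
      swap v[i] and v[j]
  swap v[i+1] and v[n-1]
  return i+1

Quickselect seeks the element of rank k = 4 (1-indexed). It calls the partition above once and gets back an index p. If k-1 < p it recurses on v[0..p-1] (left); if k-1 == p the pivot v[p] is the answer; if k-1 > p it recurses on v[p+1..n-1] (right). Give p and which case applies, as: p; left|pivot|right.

pivot = v[8] = 5; i = -1
j=0: v[0]=7 > 5 → no swap
j=1: v[1]=5 ≤ 5 → i=0, swap v[0],v[1] → [5, 7, 4, 7, 4, 4, 5, 6, 5]
j=2: v[2]=4 ≤ 5 → i=1, swap v[1],v[2] → [5, 4, 7, 7, 4, 4, 5, 6, 5]
j=3: v[3]=7 > 5 → no swap
j=4: v[4]=4 ≤ 5 → i=2, swap v[2],v[4] → [5, 4, 4, 7, 7, 4, 5, 6, 5]
j=5: v[5]=4 ≤ 5 → i=3, swap v[3],v[5] → [5, 4, 4, 4, 7, 7, 5, 6, 5]
j=6: v[6]=5 ≤ 5 → i=4, swap v[4],v[6] → [5, 4, 4, 4, 5, 7, 7, 6, 5]
j=7: v[7]=6 > 5 → no swap
final swap v[5],v[8] → [5, 4, 4, 4, 5, 5, 7, 6, 7]; return 5
p = 5; k-1 = 3 < 5 ⇒ left

5; left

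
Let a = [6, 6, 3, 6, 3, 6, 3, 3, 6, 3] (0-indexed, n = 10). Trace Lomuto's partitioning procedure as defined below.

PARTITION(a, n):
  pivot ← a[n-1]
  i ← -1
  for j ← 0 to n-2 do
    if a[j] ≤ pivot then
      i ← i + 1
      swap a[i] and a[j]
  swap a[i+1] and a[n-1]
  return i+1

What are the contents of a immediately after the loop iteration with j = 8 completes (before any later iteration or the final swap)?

pivot=3, i=-1
j=0: 6>3, skip
j=1: 6>3, skip
j=2: 3≤3, i=0, swap(0,2) ⇒ [3, 6, 6, 6, 3, 6, 3, 3, 6, 3]
j=3: 6>3, skip
j=4: 3≤3, i=1, swap(1,4) ⇒ [3, 3, 6, 6, 6, 6, 3, 3, 6, 3]
j=5: 6>3, skip
j=6: 3≤3, i=2, swap(2,6) ⇒ [3, 3, 3, 6, 6, 6, 6, 3, 6, 3]
j=7: 3≤3, i=3, swap(3,7) ⇒ [3, 3, 3, 3, 6, 6, 6, 6, 6, 3]
j=8: 6>3, skip
(after j=8) a = [3, 3, 3, 3, 6, 6, 6, 6, 6, 3]

[3, 3, 3, 3, 6, 6, 6, 6, 6, 3]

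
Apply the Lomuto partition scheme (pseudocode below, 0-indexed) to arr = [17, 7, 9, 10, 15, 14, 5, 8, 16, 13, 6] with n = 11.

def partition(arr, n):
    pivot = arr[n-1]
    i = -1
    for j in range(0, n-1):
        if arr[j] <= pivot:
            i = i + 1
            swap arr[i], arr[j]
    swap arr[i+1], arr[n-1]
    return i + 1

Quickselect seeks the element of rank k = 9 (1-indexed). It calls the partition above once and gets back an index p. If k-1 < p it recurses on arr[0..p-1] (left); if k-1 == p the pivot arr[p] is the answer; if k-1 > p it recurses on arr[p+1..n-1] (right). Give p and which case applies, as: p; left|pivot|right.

pivot=6, i=-1
j=0: 17>6, skip
j=1: 7>6, skip
j=2: 9>6, skip
j=3: 10>6, skip
j=4: 15>6, skip
j=5: 14>6, skip
j=6: 5≤6, i=0, swap(0,6) ⇒ [5, 7, 9, 10, 15, 14, 17, 8, 16, 13, 6]
j=7: 8>6, skip
j=8: 16>6, skip
j=9: 13>6, skip
swap(1,10) ⇒ [5, 6, 9, 10, 15, 14, 17, 8, 16, 13, 7]; return 1
p = 1; k-1 = 8 > 1 ⇒ right

1; right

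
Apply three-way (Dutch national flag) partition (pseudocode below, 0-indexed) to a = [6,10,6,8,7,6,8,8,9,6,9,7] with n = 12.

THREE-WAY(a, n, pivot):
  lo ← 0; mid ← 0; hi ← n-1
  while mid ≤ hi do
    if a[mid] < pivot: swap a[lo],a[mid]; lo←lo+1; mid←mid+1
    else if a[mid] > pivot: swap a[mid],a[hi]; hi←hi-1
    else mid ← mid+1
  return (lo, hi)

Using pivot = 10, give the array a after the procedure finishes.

lo=0 mid=0 hi=11
6<10: swap(0,0), lo=1 mid=1 ⇒ [6,10,6,8,7,6,8,8,9,6,9,7]
10=10: mid=2
6<10: swap(1,2), lo=2 mid=3 ⇒ [6,6,10,8,7,6,8,8,9,6,9,7]
8<10: swap(2,3), lo=3 mid=4 ⇒ [6,6,8,10,7,6,8,8,9,6,9,7]
7<10: swap(3,4), lo=4 mid=5 ⇒ [6,6,8,7,10,6,8,8,9,6,9,7]
6<10: swap(4,5), lo=5 mid=6 ⇒ [6,6,8,7,6,10,8,8,9,6,9,7]
8<10: swap(5,6), lo=6 mid=7 ⇒ [6,6,8,7,6,8,10,8,9,6,9,7]
8<10: swap(6,7), lo=7 mid=8 ⇒ [6,6,8,7,6,8,8,10,9,6,9,7]
9<10: swap(7,8), lo=8 mid=9 ⇒ [6,6,8,7,6,8,8,9,10,6,9,7]
6<10: swap(8,9), lo=9 mid=10 ⇒ [6,6,8,7,6,8,8,9,6,10,9,7]
9<10: swap(9,10), lo=10 mid=11 ⇒ [6,6,8,7,6,8,8,9,6,9,10,7]
7<10: swap(10,11), lo=11 mid=12 ⇒ [6,6,8,7,6,8,8,9,6,9,7,10]
done. lo=11 hi=11; a=[6,6,8,7,6,8,8,9,6,9,7,10]

[6,6,8,7,6,8,8,9,6,9,7,10]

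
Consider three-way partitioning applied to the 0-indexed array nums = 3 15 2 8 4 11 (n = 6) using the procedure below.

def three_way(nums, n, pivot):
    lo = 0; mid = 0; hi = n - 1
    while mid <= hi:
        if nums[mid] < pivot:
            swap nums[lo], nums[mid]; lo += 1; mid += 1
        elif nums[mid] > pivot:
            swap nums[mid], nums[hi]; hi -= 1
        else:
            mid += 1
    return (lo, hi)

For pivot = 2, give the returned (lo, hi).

pivot = 2; lo=0, mid=0, hi=5
nums[mid]=3>2: swap nums[0],nums[5]; hi=4 → 11 15 2 8 4 3
nums[mid]=11>2: swap nums[0],nums[4]; hi=3 → 4 15 2 8 11 3
nums[mid]=4>2: swap nums[0],nums[3]; hi=2 → 8 15 2 4 11 3
nums[mid]=8>2: swap nums[0],nums[2]; hi=1 → 2 15 8 4 11 3
nums[mid]=2=2: mid=1
nums[mid]=15>2: swap nums[1],nums[1]; hi=0 → 2 15 8 4 11 3
end: lo=0, hi=0; nums = 2 15 8 4 11 3

(0, 0)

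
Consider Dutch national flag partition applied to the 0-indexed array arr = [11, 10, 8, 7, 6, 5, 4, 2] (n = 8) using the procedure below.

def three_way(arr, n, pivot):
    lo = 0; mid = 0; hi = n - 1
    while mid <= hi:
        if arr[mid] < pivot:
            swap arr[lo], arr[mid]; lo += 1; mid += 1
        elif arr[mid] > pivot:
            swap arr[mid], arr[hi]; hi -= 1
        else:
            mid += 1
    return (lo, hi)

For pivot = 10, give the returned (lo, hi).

pivot = 10; lo=0, mid=0, hi=7
arr[mid]=11>10: swap arr[0],arr[7]; hi=6 → [2, 10, 8, 7, 6, 5, 4, 11]
arr[mid]=2<10: swap arr[0],arr[0]; lo=1,mid=1 → [2, 10, 8, 7, 6, 5, 4, 11]
arr[mid]=10=10: mid=2
arr[mid]=8<10: swap arr[1],arr[2]; lo=2,mid=3 → [2, 8, 10, 7, 6, 5, 4, 11]
arr[mid]=7<10: swap arr[2],arr[3]; lo=3,mid=4 → [2, 8, 7, 10, 6, 5, 4, 11]
arr[mid]=6<10: swap arr[3],arr[4]; lo=4,mid=5 → [2, 8, 7, 6, 10, 5, 4, 11]
arr[mid]=5<10: swap arr[4],arr[5]; lo=5,mid=6 → [2, 8, 7, 6, 5, 10, 4, 11]
arr[mid]=4<10: swap arr[5],arr[6]; lo=6,mid=7 → [2, 8, 7, 6, 5, 4, 10, 11]
end: lo=6, hi=6; arr = [2, 8, 7, 6, 5, 4, 10, 11]

(6, 6)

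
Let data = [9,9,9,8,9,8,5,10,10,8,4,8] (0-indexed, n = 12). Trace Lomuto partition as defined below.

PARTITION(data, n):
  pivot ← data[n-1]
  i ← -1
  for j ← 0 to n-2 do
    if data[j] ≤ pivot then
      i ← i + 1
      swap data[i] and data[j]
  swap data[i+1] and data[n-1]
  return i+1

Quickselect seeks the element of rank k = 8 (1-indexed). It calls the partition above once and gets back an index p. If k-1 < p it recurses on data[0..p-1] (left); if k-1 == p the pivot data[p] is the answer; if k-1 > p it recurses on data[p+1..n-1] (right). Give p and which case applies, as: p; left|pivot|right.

5; right

pivot=8, i=-1
j=0: 9>8, skip
j=1: 9>8, skip
j=2: 9>8, skip
j=3: 8≤8, i=0, swap(0,3) ⇒ [8,9,9,9,9,8,5,10,10,8,4,8]
j=4: 9>8, skip
j=5: 8≤8, i=1, swap(1,5) ⇒ [8,8,9,9,9,9,5,10,10,8,4,8]
j=6: 5≤8, i=2, swap(2,6) ⇒ [8,8,5,9,9,9,9,10,10,8,4,8]
j=7: 10>8, skip
j=8: 10>8, skip
j=9: 8≤8, i=3, swap(3,9) ⇒ [8,8,5,8,9,9,9,10,10,9,4,8]
j=10: 4≤8, i=4, swap(4,10) ⇒ [8,8,5,8,4,9,9,10,10,9,9,8]
swap(5,11) ⇒ [8,8,5,8,4,8,9,10,10,9,9,9]; return 5
p = 5; k-1 = 7 > 5 ⇒ right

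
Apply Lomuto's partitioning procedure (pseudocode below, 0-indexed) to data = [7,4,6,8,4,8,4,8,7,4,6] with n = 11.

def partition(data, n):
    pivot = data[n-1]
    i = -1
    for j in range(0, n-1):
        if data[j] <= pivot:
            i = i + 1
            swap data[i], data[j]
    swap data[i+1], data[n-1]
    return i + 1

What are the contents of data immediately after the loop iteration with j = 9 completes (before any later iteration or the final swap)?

[4,6,4,4,4,8,8,8,7,7,6]

pivot=6, i=-1
j=0: 7>6, skip
j=1: 4≤6, i=0, swap(0,1) ⇒ [4,7,6,8,4,8,4,8,7,4,6]
j=2: 6≤6, i=1, swap(1,2) ⇒ [4,6,7,8,4,8,4,8,7,4,6]
j=3: 8>6, skip
j=4: 4≤6, i=2, swap(2,4) ⇒ [4,6,4,8,7,8,4,8,7,4,6]
j=5: 8>6, skip
j=6: 4≤6, i=3, swap(3,6) ⇒ [4,6,4,4,7,8,8,8,7,4,6]
j=7: 8>6, skip
j=8: 7>6, skip
j=9: 4≤6, i=4, swap(4,9) ⇒ [4,6,4,4,4,8,8,8,7,7,6]
(after j=9) data = [4,6,4,4,4,8,8,8,7,7,6]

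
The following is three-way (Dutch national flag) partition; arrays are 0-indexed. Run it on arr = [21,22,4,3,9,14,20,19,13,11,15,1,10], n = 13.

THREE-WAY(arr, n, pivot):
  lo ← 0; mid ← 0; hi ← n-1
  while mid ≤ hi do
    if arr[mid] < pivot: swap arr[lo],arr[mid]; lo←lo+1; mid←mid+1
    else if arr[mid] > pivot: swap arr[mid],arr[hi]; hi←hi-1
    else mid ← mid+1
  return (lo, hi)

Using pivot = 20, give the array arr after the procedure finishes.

[10,1,4,3,9,14,19,13,11,15,20,22,21]

lo=0 mid=0 hi=12
21>20: swap(0,12), hi=11 ⇒ [10,22,4,3,9,14,20,19,13,11,15,1,21]
10<20: swap(0,0), lo=1 mid=1 ⇒ [10,22,4,3,9,14,20,19,13,11,15,1,21]
22>20: swap(1,11), hi=10 ⇒ [10,1,4,3,9,14,20,19,13,11,15,22,21]
1<20: swap(1,1), lo=2 mid=2 ⇒ [10,1,4,3,9,14,20,19,13,11,15,22,21]
4<20: swap(2,2), lo=3 mid=3 ⇒ [10,1,4,3,9,14,20,19,13,11,15,22,21]
3<20: swap(3,3), lo=4 mid=4 ⇒ [10,1,4,3,9,14,20,19,13,11,15,22,21]
9<20: swap(4,4), lo=5 mid=5 ⇒ [10,1,4,3,9,14,20,19,13,11,15,22,21]
14<20: swap(5,5), lo=6 mid=6 ⇒ [10,1,4,3,9,14,20,19,13,11,15,22,21]
20=20: mid=7
19<20: swap(6,7), lo=7 mid=8 ⇒ [10,1,4,3,9,14,19,20,13,11,15,22,21]
13<20: swap(7,8), lo=8 mid=9 ⇒ [10,1,4,3,9,14,19,13,20,11,15,22,21]
11<20: swap(8,9), lo=9 mid=10 ⇒ [10,1,4,3,9,14,19,13,11,20,15,22,21]
15<20: swap(9,10), lo=10 mid=11 ⇒ [10,1,4,3,9,14,19,13,11,15,20,22,21]
done. lo=10 hi=10; arr=[10,1,4,3,9,14,19,13,11,15,20,22,21]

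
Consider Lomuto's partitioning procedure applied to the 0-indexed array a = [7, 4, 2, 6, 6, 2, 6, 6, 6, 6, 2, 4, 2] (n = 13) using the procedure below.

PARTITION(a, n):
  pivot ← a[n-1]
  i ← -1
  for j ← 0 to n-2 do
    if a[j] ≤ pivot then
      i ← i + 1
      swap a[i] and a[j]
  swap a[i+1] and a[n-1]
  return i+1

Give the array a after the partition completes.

pivot=2, i=-1
j=0: 7>2, skip
j=1: 4>2, skip
j=2: 2≤2, i=0, swap(0,2) ⇒ [2, 4, 7, 6, 6, 2, 6, 6, 6, 6, 2, 4, 2]
j=3: 6>2, skip
j=4: 6>2, skip
j=5: 2≤2, i=1, swap(1,5) ⇒ [2, 2, 7, 6, 6, 4, 6, 6, 6, 6, 2, 4, 2]
j=6: 6>2, skip
j=7: 6>2, skip
j=8: 6>2, skip
j=9: 6>2, skip
j=10: 2≤2, i=2, swap(2,10) ⇒ [2, 2, 2, 6, 6, 4, 6, 6, 6, 6, 7, 4, 2]
j=11: 4>2, skip
swap(3,12) ⇒ [2, 2, 2, 2, 6, 4, 6, 6, 6, 6, 7, 4, 6]; return 3

[2, 2, 2, 2, 6, 4, 6, 6, 6, 6, 7, 4, 6]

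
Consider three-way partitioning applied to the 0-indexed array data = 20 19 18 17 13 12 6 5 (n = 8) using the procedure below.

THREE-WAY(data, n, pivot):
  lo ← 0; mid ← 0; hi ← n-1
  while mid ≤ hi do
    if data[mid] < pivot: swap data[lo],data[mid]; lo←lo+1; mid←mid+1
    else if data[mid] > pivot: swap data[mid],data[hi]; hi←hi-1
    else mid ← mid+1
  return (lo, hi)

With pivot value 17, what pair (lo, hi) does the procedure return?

pivot = 17; lo=0, mid=0, hi=7
data[mid]=20>17: swap data[0],data[7]; hi=6 → 5 19 18 17 13 12 6 20
data[mid]=5<17: swap data[0],data[0]; lo=1,mid=1 → 5 19 18 17 13 12 6 20
data[mid]=19>17: swap data[1],data[6]; hi=5 → 5 6 18 17 13 12 19 20
data[mid]=6<17: swap data[1],data[1]; lo=2,mid=2 → 5 6 18 17 13 12 19 20
data[mid]=18>17: swap data[2],data[5]; hi=4 → 5 6 12 17 13 18 19 20
data[mid]=12<17: swap data[2],data[2]; lo=3,mid=3 → 5 6 12 17 13 18 19 20
data[mid]=17=17: mid=4
data[mid]=13<17: swap data[3],data[4]; lo=4,mid=5 → 5 6 12 13 17 18 19 20
end: lo=4, hi=4; data = 5 6 12 13 17 18 19 20

(4, 4)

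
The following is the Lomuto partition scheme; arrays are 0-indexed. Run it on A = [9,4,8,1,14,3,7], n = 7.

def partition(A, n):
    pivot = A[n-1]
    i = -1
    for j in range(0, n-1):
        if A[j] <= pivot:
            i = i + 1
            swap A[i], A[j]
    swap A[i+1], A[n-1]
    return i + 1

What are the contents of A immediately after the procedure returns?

pivot = A[6] = 7; i = -1
j=0: A[0]=9 > 7 → no swap
j=1: A[1]=4 ≤ 7 → i=0, swap A[0],A[1] → [4,9,8,1,14,3,7]
j=2: A[2]=8 > 7 → no swap
j=3: A[3]=1 ≤ 7 → i=1, swap A[1],A[3] → [4,1,8,9,14,3,7]
j=4: A[4]=14 > 7 → no swap
j=5: A[5]=3 ≤ 7 → i=2, swap A[2],A[5] → [4,1,3,9,14,8,7]
final swap A[3],A[6] → [4,1,3,7,14,8,9]; return 3

[4,1,3,7,14,8,9]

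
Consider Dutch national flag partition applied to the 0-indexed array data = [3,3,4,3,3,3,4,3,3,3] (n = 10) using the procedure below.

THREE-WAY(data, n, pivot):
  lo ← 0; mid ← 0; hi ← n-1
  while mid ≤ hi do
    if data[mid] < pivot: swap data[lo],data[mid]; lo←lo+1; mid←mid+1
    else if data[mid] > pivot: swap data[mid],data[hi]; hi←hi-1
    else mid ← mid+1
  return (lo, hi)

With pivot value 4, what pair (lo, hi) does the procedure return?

lo=0 mid=0 hi=9
3<4: swap(0,0), lo=1 mid=1 ⇒ [3,3,4,3,3,3,4,3,3,3]
3<4: swap(1,1), lo=2 mid=2 ⇒ [3,3,4,3,3,3,4,3,3,3]
4=4: mid=3
3<4: swap(2,3), lo=3 mid=4 ⇒ [3,3,3,4,3,3,4,3,3,3]
3<4: swap(3,4), lo=4 mid=5 ⇒ [3,3,3,3,4,3,4,3,3,3]
3<4: swap(4,5), lo=5 mid=6 ⇒ [3,3,3,3,3,4,4,3,3,3]
4=4: mid=7
3<4: swap(5,7), lo=6 mid=8 ⇒ [3,3,3,3,3,3,4,4,3,3]
3<4: swap(6,8), lo=7 mid=9 ⇒ [3,3,3,3,3,3,3,4,4,3]
3<4: swap(7,9), lo=8 mid=10 ⇒ [3,3,3,3,3,3,3,3,4,4]
done. lo=8 hi=9; data=[3,3,3,3,3,3,3,3,4,4]

(8, 9)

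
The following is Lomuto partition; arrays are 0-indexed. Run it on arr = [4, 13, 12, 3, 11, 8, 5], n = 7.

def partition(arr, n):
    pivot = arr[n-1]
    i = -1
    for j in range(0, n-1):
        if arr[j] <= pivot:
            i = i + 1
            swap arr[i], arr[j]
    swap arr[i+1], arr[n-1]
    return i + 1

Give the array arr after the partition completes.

[4, 3, 5, 13, 11, 8, 12]

pivot = arr[6] = 5; i = -1
j=0: arr[0]=4 ≤ 5 → i=0, swap arr[0],arr[0] (no change) → [4, 13, 12, 3, 11, 8, 5]
j=1: arr[1]=13 > 5 → no swap
j=2: arr[2]=12 > 5 → no swap
j=3: arr[3]=3 ≤ 5 → i=1, swap arr[1],arr[3] → [4, 3, 12, 13, 11, 8, 5]
j=4: arr[4]=11 > 5 → no swap
j=5: arr[5]=8 > 5 → no swap
final swap arr[2],arr[6] → [4, 3, 5, 13, 11, 8, 12]; return 2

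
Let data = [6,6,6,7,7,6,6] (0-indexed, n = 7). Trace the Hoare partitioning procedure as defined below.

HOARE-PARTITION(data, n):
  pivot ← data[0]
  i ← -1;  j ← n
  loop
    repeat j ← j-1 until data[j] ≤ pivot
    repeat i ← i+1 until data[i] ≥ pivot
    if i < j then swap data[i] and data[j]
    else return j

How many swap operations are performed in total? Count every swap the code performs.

2

pivot = data[0] = 6; i = -1, j = 7
j→6 (data[6]=6≤6), i→0 (data[0]=6≥6); i<j, swap → [6,6,6,7,7,6,6]
j→5 (data[5]=6≤6), i→1 (data[1]=6≥6); i<j, swap → [6,6,6,7,7,6,6]
j→2, i→2; i≥j, return j=2. data = [6,6,6,7,7,6,6]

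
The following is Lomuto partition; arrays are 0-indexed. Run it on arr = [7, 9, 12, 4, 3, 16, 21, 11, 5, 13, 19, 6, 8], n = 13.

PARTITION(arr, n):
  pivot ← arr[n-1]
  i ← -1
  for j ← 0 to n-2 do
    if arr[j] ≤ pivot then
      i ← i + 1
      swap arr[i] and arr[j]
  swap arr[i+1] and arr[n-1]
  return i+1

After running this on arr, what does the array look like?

pivot = arr[12] = 8; i = -1
j=0: arr[0]=7 ≤ 8 → i=0, swap arr[0],arr[0] (no change) → [7, 9, 12, 4, 3, 16, 21, 11, 5, 13, 19, 6, 8]
j=1: arr[1]=9 > 8 → no swap
j=2: arr[2]=12 > 8 → no swap
j=3: arr[3]=4 ≤ 8 → i=1, swap arr[1],arr[3] → [7, 4, 12, 9, 3, 16, 21, 11, 5, 13, 19, 6, 8]
j=4: arr[4]=3 ≤ 8 → i=2, swap arr[2],arr[4] → [7, 4, 3, 9, 12, 16, 21, 11, 5, 13, 19, 6, 8]
j=5: arr[5]=16 > 8 → no swap
j=6: arr[6]=21 > 8 → no swap
j=7: arr[7]=11 > 8 → no swap
j=8: arr[8]=5 ≤ 8 → i=3, swap arr[3],arr[8] → [7, 4, 3, 5, 12, 16, 21, 11, 9, 13, 19, 6, 8]
j=9: arr[9]=13 > 8 → no swap
j=10: arr[10]=19 > 8 → no swap
j=11: arr[11]=6 ≤ 8 → i=4, swap arr[4],arr[11] → [7, 4, 3, 5, 6, 16, 21, 11, 9, 13, 19, 12, 8]
final swap arr[5],arr[12] → [7, 4, 3, 5, 6, 8, 21, 11, 9, 13, 19, 12, 16]; return 5

[7, 4, 3, 5, 6, 8, 21, 11, 9, 13, 19, 12, 16]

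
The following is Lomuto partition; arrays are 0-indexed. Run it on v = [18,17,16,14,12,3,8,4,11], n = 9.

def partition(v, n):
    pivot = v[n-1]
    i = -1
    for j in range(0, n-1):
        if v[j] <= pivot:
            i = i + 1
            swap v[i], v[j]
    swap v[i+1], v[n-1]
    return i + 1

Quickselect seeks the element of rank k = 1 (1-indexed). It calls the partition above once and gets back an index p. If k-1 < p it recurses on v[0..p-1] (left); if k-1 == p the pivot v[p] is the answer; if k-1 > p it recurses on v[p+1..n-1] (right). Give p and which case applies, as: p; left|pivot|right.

3; left

pivot=11, i=-1
j=0: 18>11, skip
j=1: 17>11, skip
j=2: 16>11, skip
j=3: 14>11, skip
j=4: 12>11, skip
j=5: 3≤11, i=0, swap(0,5) ⇒ [3,17,16,14,12,18,8,4,11]
j=6: 8≤11, i=1, swap(1,6) ⇒ [3,8,16,14,12,18,17,4,11]
j=7: 4≤11, i=2, swap(2,7) ⇒ [3,8,4,14,12,18,17,16,11]
swap(3,8) ⇒ [3,8,4,11,12,18,17,16,14]; return 3
p = 3; k-1 = 0 < 3 ⇒ left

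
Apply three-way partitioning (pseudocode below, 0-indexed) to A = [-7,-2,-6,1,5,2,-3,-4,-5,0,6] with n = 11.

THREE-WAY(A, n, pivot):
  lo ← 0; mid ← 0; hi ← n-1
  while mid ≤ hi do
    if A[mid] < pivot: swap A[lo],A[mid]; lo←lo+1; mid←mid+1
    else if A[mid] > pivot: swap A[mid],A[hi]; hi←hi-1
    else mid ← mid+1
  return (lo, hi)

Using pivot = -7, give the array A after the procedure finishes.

[-7,-6,1,5,2,-3,-4,-5,0,6,-2]

pivot = -7; lo=0, mid=0, hi=10
A[mid]=-7=-7: mid=1
A[mid]=-2>-7: swap A[1],A[10]; hi=9 → [-7,6,-6,1,5,2,-3,-4,-5,0,-2]
A[mid]=6>-7: swap A[1],A[9]; hi=8 → [-7,0,-6,1,5,2,-3,-4,-5,6,-2]
A[mid]=0>-7: swap A[1],A[8]; hi=7 → [-7,-5,-6,1,5,2,-3,-4,0,6,-2]
A[mid]=-5>-7: swap A[1],A[7]; hi=6 → [-7,-4,-6,1,5,2,-3,-5,0,6,-2]
A[mid]=-4>-7: swap A[1],A[6]; hi=5 → [-7,-3,-6,1,5,2,-4,-5,0,6,-2]
A[mid]=-3>-7: swap A[1],A[5]; hi=4 → [-7,2,-6,1,5,-3,-4,-5,0,6,-2]
A[mid]=2>-7: swap A[1],A[4]; hi=3 → [-7,5,-6,1,2,-3,-4,-5,0,6,-2]
A[mid]=5>-7: swap A[1],A[3]; hi=2 → [-7,1,-6,5,2,-3,-4,-5,0,6,-2]
A[mid]=1>-7: swap A[1],A[2]; hi=1 → [-7,-6,1,5,2,-3,-4,-5,0,6,-2]
A[mid]=-6>-7: swap A[1],A[1]; hi=0 → [-7,-6,1,5,2,-3,-4,-5,0,6,-2]
end: lo=0, hi=0; A = [-7,-6,1,5,2,-3,-4,-5,0,6,-2]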